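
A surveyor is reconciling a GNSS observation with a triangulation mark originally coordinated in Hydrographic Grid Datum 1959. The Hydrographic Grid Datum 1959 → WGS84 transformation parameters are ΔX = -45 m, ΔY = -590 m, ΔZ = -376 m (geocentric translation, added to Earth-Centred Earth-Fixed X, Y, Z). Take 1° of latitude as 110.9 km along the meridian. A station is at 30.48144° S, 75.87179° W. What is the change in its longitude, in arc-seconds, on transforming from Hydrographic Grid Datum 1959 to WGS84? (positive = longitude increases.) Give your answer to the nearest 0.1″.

Δλ = -7.1″

sin φ = -0.507259, cos φ = 0.861794, sin λ = -0.969752, cos λ = 0.244093.
East component: ΔE = −sin λ·ΔX + cos λ·ΔY = −(-0.969752)(-45) + (0.244093)(-590) = -187.65 m.
1° of latitude spans 110900 m; at latitude φ, 1° of longitude spans that × cos φ = 95572.9 m, so Δλ = -187.65 / 95572.9 × 3600 = -7.068″.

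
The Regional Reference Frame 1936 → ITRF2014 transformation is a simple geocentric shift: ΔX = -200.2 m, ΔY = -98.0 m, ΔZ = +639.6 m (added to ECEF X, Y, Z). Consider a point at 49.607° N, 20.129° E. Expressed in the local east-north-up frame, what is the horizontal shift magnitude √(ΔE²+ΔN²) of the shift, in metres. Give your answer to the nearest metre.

584 m

The local east axis at (φ, λ) is (−sin λ, cos λ, 0), so ΔE = −sin(20.129°)·(-200.2) + cos(20.129°)·(-98.0) = -23.12 m.
The local north axis is (−sin φ cos λ, −sin φ sin λ, cos φ), giving ΔN = 143.163 + 25.686 + 414.478 = 583.33 m.
Horizontal magnitude = √(ΔE² + ΔN²) = √((-23.12)² + 583.33²) = 583.78 m.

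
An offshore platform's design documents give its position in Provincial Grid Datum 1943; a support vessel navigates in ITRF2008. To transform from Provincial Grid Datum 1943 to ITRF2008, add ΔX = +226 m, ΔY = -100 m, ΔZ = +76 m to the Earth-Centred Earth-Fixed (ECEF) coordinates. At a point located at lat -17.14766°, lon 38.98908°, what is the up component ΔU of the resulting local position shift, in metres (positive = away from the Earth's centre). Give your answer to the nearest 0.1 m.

The local up (radial) axis is (cos φ cos λ, cos φ sin λ, sin φ), giving ΔU = 167.854 − 60.120 − 22.407 = 85.33 m.

ΔU = 85.3 m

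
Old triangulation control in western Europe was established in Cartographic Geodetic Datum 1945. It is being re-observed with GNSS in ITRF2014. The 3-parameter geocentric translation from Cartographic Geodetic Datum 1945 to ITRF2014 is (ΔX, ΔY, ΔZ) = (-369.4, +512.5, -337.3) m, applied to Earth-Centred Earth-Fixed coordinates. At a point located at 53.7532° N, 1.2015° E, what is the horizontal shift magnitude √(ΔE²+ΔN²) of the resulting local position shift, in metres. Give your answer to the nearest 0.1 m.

527.8 m

The local east axis at (φ, λ) is (−sin λ, cos λ, 0), so ΔE = −sin(1.2015°)·(-369.4) + cos(1.2015°)·512.5 = 520.13 m.
The local north axis is (−sin φ cos λ, −sin φ sin λ, cos φ), giving ΔN = 297.847 − 8.667 − 199.434 = 89.75 m.
Horizontal magnitude = √(ΔE² + ΔN²) = √(520.13² + 89.75²) = 527.82 m.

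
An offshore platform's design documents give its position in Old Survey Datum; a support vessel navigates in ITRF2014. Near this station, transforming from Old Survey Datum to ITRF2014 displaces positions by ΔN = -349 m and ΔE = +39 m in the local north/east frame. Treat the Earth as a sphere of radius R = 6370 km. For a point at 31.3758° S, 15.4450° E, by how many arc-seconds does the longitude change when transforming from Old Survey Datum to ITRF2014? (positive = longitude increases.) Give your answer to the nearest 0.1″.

At latitude -31.3758°, cos φ = 0.853771.
One radian of longitude at latitude φ spans R cos φ, so Δλ = ΔE / (R cos φ) = 39.0 / (6370000 × 0.853771) = 7.1711e-06 rad = 1.479″.

Δλ = 1.5″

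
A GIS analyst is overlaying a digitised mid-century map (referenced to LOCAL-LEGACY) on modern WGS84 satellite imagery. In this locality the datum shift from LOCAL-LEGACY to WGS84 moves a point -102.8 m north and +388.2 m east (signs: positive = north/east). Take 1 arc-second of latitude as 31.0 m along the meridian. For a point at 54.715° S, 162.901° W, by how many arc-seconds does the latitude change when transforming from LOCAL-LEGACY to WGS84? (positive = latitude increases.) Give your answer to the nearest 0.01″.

Δφ = -3.32″

1″ of latitude = 31.00 m, so Δφ = -102.8 / 31.00 = -3.316″.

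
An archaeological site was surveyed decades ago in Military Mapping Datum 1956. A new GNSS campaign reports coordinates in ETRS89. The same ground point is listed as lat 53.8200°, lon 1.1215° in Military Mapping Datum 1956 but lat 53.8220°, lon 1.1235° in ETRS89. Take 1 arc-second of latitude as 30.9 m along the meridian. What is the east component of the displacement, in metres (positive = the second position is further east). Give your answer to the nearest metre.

Δφ = 53.8220° − 53.8200° = +0.0020°; Δλ = 1.1235° − 1.1215° = +0.0020°.
1° of latitude = 3600 × 30.90 = 111240 m.
ΔN = Δφ × 111240 = 222.5 m; ΔE = Δλ × 111240 × cos(53.8200°) = +0.0020 × 111240 × 0.590324 = 131.3 m.

ΔE = 131 m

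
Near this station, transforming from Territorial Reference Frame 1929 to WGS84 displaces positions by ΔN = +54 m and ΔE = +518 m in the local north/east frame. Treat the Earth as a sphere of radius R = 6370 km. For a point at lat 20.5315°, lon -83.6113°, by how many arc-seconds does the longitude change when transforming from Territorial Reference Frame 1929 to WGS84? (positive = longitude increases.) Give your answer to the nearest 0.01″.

Δλ = 17.91″

At latitude 20.5315°, cos φ = 0.936480.
One radian of longitude at latitude φ spans R cos φ, so Δλ = ΔE / (R cos φ) = 518.0 / (6370000 × 0.936480) = 8.6834e-05 rad = 17.911″.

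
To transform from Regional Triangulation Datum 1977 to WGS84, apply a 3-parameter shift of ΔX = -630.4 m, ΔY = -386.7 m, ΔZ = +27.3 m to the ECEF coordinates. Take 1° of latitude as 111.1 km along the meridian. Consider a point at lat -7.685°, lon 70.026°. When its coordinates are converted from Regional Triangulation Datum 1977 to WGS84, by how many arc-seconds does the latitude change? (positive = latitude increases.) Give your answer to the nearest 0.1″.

sin φ = -0.133727, cos φ = 0.991018, sin λ = 0.939848, cos λ = 0.341594.
North component: ΔN = −sin φ cos λ·ΔX − sin φ sin λ·ΔY + cos φ·ΔZ = −(-0.133727)(0.341594)(-630.4) − (-0.133727)(0.939848)(-386.7) + (0.991018)(27.3) = -50.34 m.
1° of latitude spans 111100 m, so Δφ = -50.34 / 111100 × 3600 = -1.631″.

Δφ = -1.6″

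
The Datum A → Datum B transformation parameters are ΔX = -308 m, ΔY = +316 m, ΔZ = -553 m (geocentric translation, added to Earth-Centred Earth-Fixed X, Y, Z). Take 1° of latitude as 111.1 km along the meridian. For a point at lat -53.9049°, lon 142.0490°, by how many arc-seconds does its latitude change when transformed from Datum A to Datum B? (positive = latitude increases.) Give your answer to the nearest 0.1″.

sin φ = -0.808040, cos φ = 0.589127, sin λ = 0.614987, cos λ = -0.788537.
North component: ΔN = −sin φ cos λ·ΔX − sin φ sin λ·ΔY + cos φ·ΔZ = −(-0.808040)(-0.788537)(-308) − (-0.808040)(0.614987)(316) + (0.589127)(-553) = 27.49 m.
1° of latitude spans 111100 m, so Δφ = 27.49 / 111100 × 3600 = 0.891″.

Δφ = 0.9″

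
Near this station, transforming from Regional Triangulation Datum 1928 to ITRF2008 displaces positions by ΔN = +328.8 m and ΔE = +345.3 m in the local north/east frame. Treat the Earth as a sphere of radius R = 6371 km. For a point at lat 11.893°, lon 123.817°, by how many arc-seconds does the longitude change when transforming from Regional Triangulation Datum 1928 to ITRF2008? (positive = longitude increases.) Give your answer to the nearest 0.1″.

At latitude 11.893°, cos φ = 0.978534.
One radian of longitude at latitude φ spans R cos φ, so Δλ = ΔE / (R cos φ) = 345.3 / (6371000 × 0.978534) = 5.5388e-05 rad = 11.425″.

Δλ = 11.4″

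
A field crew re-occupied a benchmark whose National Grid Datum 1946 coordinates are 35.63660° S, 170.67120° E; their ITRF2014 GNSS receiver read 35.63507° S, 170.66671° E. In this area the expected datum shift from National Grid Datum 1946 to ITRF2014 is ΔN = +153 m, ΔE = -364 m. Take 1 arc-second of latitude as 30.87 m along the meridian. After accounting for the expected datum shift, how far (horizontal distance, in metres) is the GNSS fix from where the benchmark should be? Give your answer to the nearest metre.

Observed coordinate differences: Δφ = +0.00153°, Δλ = -0.00449°.
Converting to metres (1° lat = 111132 m, cos φ = 0.812729): observed ΔN = 170.0 m, observed ΔE = -405.5 m.
Subtracting the expected shift leaves a residual of 170.0 − (153) = 17.0 m north and -405.5 − (-364) = -41.5 m east.
Residual distance = √(17.0² + (-41.5)²) = 44.9 m.

45 m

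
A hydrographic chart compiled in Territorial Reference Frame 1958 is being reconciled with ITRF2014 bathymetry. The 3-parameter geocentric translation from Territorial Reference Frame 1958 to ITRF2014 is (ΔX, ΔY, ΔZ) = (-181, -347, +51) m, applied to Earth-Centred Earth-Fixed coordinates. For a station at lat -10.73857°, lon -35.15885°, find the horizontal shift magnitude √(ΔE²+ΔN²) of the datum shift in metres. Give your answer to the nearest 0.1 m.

The local east axis at (φ, λ) is (−sin λ, cos λ, 0), so ΔE = −sin(-35.15885°)·(-181) + cos(-35.15885°)·(-347) = -387.92 m.
The local north axis is (−sin φ cos λ, −sin φ sin λ, cos φ), giving ΔN = -27.572 + 37.232 + 50.107 = 59.77 m.
Horizontal magnitude = √(ΔE² + ΔN²) = √((-387.92)² + 59.77²) = 392.50 m.

392.5 m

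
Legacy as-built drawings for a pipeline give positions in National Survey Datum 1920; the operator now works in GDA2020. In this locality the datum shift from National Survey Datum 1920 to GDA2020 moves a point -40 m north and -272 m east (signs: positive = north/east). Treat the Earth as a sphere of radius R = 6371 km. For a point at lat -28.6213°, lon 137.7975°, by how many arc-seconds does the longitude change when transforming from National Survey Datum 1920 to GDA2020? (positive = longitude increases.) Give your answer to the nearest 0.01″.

At latitude -28.6213°, cos φ = 0.877805.
One radian of longitude at latitude φ spans R cos φ, so Δλ = ΔE / (R cos φ) = -272.0 / (6371000 × 0.877805) = -4.8637e-05 rad = -10.032″.

Δλ = -10.03″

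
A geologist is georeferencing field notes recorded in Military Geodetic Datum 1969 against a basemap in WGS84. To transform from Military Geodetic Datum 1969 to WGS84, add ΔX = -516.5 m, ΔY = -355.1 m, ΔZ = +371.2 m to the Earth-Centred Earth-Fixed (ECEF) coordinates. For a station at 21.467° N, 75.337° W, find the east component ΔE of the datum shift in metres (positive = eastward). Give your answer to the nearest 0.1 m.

At φ = 21.467°, λ = -75.337°: sin φ = 0.365965, cos φ = 0.930629, sin λ = -0.967431, cos λ = 0.253133.
ΔE = −sin λ·ΔX + cos λ·ΔY = −(-0.967431)·(-516.5) + (0.253133)·(-355.1) = -589.57 m.

ΔE = -589.6 m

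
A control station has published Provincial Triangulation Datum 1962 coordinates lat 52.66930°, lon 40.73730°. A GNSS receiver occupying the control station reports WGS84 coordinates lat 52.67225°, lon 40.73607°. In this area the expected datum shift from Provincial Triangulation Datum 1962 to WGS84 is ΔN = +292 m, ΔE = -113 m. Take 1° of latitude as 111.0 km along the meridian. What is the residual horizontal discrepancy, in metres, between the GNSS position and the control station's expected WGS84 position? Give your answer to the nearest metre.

47 m

Observed coordinate differences: Δφ = +0.00295°, Δλ = -0.00123°.
Converting to metres (1° lat = 111000 m, cos φ = 0.606415): observed ΔN = 327.4 m, observed ΔE = -82.8 m.
Subtracting the expected shift leaves a residual of 327.4 − (292) = 35.4 m north and -82.8 − (-113) = 30.2 m east.
Residual distance = √(35.4² + 30.2²) = 46.6 m.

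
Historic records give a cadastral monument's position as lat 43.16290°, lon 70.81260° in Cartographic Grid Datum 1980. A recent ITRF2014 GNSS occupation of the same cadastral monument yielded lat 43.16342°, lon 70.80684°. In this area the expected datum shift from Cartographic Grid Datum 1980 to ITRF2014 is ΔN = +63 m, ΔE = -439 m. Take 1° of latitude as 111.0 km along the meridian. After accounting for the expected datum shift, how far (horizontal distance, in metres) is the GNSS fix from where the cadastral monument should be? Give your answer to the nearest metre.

Observed coordinate differences: Δφ = +0.00052°, Δλ = -0.00576°.
Converting to metres (1° lat = 111000 m, cos φ = 0.729412): observed ΔN = 57.7 m, observed ΔE = -466.4 m.
Subtracting the expected shift leaves a residual of 57.7 − (63) = -5.3 m north and -466.4 − (-439) = -27.4 m east.
Residual distance = √((-5.3)² + (-27.4)²) = 27.9 m.

28 m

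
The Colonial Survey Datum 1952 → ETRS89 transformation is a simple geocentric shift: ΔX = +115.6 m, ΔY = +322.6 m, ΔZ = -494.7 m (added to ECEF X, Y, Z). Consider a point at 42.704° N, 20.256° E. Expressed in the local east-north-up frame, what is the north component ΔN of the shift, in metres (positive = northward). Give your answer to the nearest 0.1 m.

The local north axis is (−sin φ cos λ, −sin φ sin λ, cos φ), giving ΔN = -73.552 − 75.749 − 363.539 = -512.84 m.

ΔN = -512.8 m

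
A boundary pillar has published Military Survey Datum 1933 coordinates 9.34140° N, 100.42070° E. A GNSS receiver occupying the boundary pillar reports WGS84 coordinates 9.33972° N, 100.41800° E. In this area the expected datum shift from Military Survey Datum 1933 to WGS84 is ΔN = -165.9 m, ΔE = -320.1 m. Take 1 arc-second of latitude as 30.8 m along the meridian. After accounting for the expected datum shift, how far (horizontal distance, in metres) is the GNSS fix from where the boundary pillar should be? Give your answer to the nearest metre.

Observed coordinate differences: Δφ = -0.00168°, Δλ = -0.00270°.
Converting to metres (1° lat = 110880 m, cos φ = 0.986739): observed ΔN = -186.3 m, observed ΔE = -295.4 m.
Subtracting the expected shift leaves a residual of -186.3 − (-165.9) = -20.4 m north and -295.4 − (-320.1) = 24.7 m east.
Residual distance = √((-20.4)² + 24.7²) = 32.0 m.

32 m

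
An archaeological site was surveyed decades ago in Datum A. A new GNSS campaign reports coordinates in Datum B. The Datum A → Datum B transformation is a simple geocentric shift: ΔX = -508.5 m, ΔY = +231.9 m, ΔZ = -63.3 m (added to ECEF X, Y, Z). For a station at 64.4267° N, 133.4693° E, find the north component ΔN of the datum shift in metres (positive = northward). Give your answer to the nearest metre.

At φ = 64.4267°, λ = 133.4693°: sin φ = 0.902034, cos φ = 0.431665, sin λ = 0.725743, cos λ = -0.687966.
ΔN = −sin φ cos λ·ΔX − sin φ sin λ·ΔY + cos φ·ΔZ = −(0.902034)(-0.687966)(-508.5) − (0.902034)(0.725743)(231.9) + (0.431665)(-63.3) = -494.70 m.

ΔN = -495 m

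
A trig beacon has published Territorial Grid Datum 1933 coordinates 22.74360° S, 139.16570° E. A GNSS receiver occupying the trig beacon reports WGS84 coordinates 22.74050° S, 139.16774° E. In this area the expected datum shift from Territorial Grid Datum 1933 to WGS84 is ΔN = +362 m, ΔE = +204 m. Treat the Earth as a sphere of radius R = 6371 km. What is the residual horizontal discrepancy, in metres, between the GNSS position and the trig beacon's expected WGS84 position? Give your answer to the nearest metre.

18 m

Observed coordinate differences: Δφ = +0.00310°, Δλ = +0.00204°.
Converting to metres (1° lat = 111195 m, cos φ = 0.922244): observed ΔN = 344.7 m, observed ΔE = 209.2 m.
Subtracting the expected shift leaves a residual of 344.7 − (362) = -17.3 m north and 209.2 − (204) = 5.2 m east.
Residual distance = √((-17.3)² + 5.2²) = 18.1 m.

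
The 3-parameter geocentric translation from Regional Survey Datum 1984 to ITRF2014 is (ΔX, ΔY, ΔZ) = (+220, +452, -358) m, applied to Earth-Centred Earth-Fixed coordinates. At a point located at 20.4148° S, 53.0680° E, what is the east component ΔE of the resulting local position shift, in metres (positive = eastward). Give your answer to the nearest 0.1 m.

The local east axis at (φ, λ) is (−sin λ, cos λ, 0), so ΔE = −sin(53.0680°)·220 + cos(53.0680°)·452 = 95.73 m.

ΔE = 95.7 m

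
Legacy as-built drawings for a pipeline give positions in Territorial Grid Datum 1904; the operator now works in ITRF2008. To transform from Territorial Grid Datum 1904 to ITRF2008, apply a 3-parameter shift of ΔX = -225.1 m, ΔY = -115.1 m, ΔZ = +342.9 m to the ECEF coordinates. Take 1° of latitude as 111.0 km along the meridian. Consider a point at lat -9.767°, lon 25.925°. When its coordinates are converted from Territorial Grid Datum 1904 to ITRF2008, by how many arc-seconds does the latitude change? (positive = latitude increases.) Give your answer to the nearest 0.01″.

sin φ = -0.169642, cos φ = 0.985506, sin λ = 0.437194, cos λ = 0.899367.
North component: ΔN = −sin φ cos λ·ΔX − sin φ sin λ·ΔY + cos φ·ΔZ = −(-0.169642)(0.899367)(-225.1) − (-0.169642)(0.437194)(-115.1) + (0.985506)(342.9) = 295.05 m.
1° of latitude spans 111000 m, so Δφ = 295.05 / 111000 × 3600 = 9.569″.

Δφ = 9.57″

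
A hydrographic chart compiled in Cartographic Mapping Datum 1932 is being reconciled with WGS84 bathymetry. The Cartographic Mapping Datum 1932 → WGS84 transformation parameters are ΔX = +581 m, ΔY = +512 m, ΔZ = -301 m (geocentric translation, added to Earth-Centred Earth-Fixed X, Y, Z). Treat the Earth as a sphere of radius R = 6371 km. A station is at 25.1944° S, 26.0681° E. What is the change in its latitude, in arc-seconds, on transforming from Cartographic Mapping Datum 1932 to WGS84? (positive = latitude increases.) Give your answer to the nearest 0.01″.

Δφ = 1.48″

sin φ = -0.425691, cos φ = 0.904869, sin λ = 0.439439, cos λ = 0.898272.
North component: ΔN = −sin φ cos λ·ΔX − sin φ sin λ·ΔY + cos φ·ΔZ = −(-0.425691)(0.898272)(581) − (-0.425691)(0.439439)(512) + (0.904869)(-301) = 45.58 m.
1° of latitude spans πR/180 = 111195 m, so Δφ = 45.58 / 111195 × 3600 = 1.476″.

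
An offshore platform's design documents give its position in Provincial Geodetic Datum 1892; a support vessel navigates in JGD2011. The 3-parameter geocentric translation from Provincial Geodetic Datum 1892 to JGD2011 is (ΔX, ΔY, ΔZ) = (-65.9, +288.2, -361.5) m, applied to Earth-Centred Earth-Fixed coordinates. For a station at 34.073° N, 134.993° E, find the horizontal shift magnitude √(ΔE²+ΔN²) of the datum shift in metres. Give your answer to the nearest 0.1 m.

467.0 m

At φ = 34.073°, λ = 134.993°: sin φ = 0.560249, cos φ = 0.828324, sin λ = 0.707193, cos λ = -0.707020.
ΔE = −sin λ·ΔX + cos λ·ΔY = −(0.707193)·(-65.9) + (-0.707020)·(288.2) = -157.16 m.
ΔN = −sin φ cos λ·ΔX − sin φ sin λ·ΔY + cos φ·ΔZ = −(0.560249)(-0.707020)(-65.9) − (0.560249)(0.707193)(288.2) + (0.828324)(-361.5) = -439.73 m.
Horizontal magnitude = √(ΔE² + ΔN²) = √((-157.16)² + (-439.73)²) = 466.97 m.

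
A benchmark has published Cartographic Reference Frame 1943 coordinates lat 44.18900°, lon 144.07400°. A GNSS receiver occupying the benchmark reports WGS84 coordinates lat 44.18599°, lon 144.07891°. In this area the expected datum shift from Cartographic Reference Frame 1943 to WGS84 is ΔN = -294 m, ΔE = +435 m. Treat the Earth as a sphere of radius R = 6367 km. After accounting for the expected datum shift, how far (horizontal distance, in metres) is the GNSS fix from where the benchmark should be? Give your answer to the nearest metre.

Observed coordinate differences: Δφ = -0.00301°, Δλ = +0.00491°.
Converting to metres (1° lat = 111125 m, cos φ = 0.717044): observed ΔN = -334.5 m, observed ΔE = 391.2 m.
Subtracting the expected shift leaves a residual of -334.5 − (-294) = -40.5 m north and 391.2 − (435) = -43.8 m east.
Residual distance = √((-40.5)² + (-43.8)²) = 59.6 m.

60 m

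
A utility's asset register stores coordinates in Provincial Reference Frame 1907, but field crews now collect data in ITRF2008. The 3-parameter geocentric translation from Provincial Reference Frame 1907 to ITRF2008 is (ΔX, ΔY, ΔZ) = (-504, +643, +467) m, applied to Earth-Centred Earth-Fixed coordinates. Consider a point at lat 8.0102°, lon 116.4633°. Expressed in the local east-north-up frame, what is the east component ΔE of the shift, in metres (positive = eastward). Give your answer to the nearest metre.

ΔE = 165 m

At φ = 8.0102°, λ = 116.4633°: sin φ = 0.139349, cos φ = 0.990243, sin λ = 0.895220, cos λ = -0.445624.
ΔE = −sin λ·ΔX + cos λ·ΔY = −(0.895220)·(-504) + (-0.445624)·(643) = 164.65 m.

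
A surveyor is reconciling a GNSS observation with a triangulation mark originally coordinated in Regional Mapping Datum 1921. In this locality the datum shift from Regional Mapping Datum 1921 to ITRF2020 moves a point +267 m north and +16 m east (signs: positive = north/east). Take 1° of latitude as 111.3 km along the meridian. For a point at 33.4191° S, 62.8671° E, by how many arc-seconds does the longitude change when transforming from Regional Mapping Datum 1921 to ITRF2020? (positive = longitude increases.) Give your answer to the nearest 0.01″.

At latitude -33.4191°, cos φ = 0.834664.
1° of longitude at this latitude = 111.3 × cos φ = 92.90 km, so Δλ = 16.0 / 92898.1 = 0.0001722° = 0.620″.

Δλ = 0.62″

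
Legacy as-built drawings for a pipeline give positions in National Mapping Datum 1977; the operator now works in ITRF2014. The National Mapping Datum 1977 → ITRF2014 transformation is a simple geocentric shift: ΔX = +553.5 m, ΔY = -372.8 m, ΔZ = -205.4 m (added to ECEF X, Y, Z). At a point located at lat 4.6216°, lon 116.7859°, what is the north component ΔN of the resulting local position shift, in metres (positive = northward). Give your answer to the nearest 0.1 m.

ΔN = -157.8 m

The local north axis is (−sin φ cos λ, −sin φ sin λ, cos φ), giving ΔN = 20.098 + 26.815 − 204.732 = -157.82 m.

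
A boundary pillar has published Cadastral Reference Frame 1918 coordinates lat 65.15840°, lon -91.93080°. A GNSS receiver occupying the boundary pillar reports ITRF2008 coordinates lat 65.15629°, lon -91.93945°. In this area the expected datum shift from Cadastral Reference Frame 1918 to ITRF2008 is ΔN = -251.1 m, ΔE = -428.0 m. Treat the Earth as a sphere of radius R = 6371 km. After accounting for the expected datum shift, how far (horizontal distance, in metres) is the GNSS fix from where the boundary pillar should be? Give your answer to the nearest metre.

29 m

Observed coordinate differences: Δφ = -0.00211°, Δλ = -0.00865°.
Converting to metres (1° lat = 111195 m, cos φ = 0.420111): observed ΔN = -234.6 m, observed ΔE = -404.1 m.
Subtracting the expected shift leaves a residual of -234.6 − (-251.1) = 16.5 m north and -404.1 − (-428.0) = 23.9 m east.
Residual distance = √(16.5² + 23.9²) = 29.0 m.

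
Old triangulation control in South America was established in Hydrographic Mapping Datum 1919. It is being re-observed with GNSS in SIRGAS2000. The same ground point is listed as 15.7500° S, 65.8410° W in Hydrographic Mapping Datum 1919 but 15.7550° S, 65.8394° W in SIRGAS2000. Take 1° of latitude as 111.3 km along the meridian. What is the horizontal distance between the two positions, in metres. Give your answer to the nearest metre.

582 m

Δφ = -15.7550° − -15.7500° = -0.0050°; Δλ = -65.8394° − -65.8410° = +0.0016°.
ΔN = Δφ × 111300 = -556.5 m; ΔE = Δλ × 111300 × cos(-15.7500°) = +0.0016 × 111300 × 0.962455 = 171.4 m.
Distance = √(ΔE² + ΔN²) = √(171.4² + (-556.5)²) = 582.3 m.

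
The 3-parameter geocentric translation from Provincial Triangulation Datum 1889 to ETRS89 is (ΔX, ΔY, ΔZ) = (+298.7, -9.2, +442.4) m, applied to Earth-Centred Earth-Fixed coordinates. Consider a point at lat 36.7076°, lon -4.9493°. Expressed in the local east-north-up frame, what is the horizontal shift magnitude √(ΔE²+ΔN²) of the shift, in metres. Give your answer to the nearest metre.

177 m

The local east axis at (φ, λ) is (−sin λ, cos λ, 0), so ΔE = −sin(-4.9493°)·298.7 + cos(-4.9493°)·(-9.2) = 16.60 m.
The local north axis is (−sin φ cos λ, −sin φ sin λ, cos φ), giving ΔN = -177.877 − 0.474 + 354.670 = 176.32 m.
Horizontal magnitude = √(ΔE² + ΔN²) = √(16.60² + 176.32²) = 177.10 m.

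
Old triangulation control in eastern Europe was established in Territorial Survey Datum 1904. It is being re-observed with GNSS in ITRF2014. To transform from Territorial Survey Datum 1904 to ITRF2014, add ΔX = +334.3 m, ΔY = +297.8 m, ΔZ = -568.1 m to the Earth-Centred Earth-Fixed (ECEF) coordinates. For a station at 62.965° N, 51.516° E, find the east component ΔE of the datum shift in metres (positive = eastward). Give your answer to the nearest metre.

The local east axis at (φ, λ) is (−sin λ, cos λ, 0), so ΔE = −sin(51.516°)·334.3 + cos(51.516°)·297.8 = -76.36 m.

ΔE = -76 m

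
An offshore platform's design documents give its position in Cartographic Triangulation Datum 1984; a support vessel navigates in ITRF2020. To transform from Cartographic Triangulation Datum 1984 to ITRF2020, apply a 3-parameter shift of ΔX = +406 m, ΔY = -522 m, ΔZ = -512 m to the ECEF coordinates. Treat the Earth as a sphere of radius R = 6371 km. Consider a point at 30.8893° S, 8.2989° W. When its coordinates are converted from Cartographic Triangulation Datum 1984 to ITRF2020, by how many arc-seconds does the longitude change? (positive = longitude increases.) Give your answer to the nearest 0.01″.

sin φ = -0.513381, cos φ = 0.858161, sin λ = -0.144337, cos λ = 0.989529.
East component: ΔE = −sin λ·ΔX + cos λ·ΔY = −(-0.144337)(406) + (0.989529)(-522) = -457.93 m.
1° of latitude spans πR/180 = 111195 m; at latitude φ, 1° of longitude spans that × cos φ = 95423.1 m, so Δλ = -457.93 / 95423.1 × 3600 = -17.276″.

Δλ = -17.28″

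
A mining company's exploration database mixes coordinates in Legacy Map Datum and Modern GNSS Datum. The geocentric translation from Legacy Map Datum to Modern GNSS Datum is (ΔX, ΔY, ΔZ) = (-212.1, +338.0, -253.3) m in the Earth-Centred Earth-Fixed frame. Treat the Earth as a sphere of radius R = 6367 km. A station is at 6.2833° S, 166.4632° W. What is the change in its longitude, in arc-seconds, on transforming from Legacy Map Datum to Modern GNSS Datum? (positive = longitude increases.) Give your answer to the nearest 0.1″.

sin φ = -0.109445, cos φ = 0.993993, sin λ = -0.234070, cos λ = -0.972220.
East component: ΔE = −sin λ·ΔX + cos λ·ΔY = −(-0.234070)(-212.1) + (-0.972220)(338.0) = -378.26 m.
1° of latitude spans πR/180 = 111125 m; at latitude φ, 1° of longitude spans that × cos φ = 110457.6 m, so Δλ = -378.26 / 110457.6 × 3600 = -12.328″.

Δλ = -12.3″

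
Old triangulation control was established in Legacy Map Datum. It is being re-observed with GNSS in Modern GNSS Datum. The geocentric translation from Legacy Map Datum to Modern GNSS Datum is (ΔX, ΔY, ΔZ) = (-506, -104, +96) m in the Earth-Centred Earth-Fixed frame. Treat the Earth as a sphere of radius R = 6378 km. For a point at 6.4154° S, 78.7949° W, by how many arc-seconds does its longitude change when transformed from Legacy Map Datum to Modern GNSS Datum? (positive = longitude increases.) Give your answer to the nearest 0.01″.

sin φ = -0.111736, cos φ = 0.993738, sin λ = -0.980938, cos λ = 0.194322.
East component: ΔE = −sin λ·ΔX + cos λ·ΔY = −(-0.980938)(-506) + (0.194322)(-104) = -516.56 m.
1° of latitude spans πR/180 = 111317 m; at latitude φ, 1° of longitude spans that × cos φ = 110620.0 m, so Δλ = -516.56 / 110620.0 × 3600 = -16.811″.

Δλ = -16.81″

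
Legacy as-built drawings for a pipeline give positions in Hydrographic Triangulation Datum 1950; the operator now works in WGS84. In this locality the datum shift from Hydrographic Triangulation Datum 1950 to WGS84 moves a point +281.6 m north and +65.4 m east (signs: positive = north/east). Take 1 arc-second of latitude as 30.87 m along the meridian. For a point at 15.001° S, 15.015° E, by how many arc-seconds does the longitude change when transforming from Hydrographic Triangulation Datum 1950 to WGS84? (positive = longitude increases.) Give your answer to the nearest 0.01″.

Δλ = 2.19″

At latitude -15.001°, cos φ = 0.965921.
1″ of longitude at this latitude = 30.87 × cos φ = 29.8180 m, so Δλ = 65.4 / 29.8180 = 2.193″.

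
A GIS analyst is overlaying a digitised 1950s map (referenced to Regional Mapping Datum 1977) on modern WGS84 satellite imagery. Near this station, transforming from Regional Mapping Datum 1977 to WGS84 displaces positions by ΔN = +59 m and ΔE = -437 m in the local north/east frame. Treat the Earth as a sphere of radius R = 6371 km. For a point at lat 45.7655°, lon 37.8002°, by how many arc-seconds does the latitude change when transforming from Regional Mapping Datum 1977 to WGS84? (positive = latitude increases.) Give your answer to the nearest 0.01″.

On a sphere of radius R, 1 rad of latitude = R, so Δφ = ΔN / R = 59.0 / 6371000 = 9.2607e-06 rad = 1.910″.

Δφ = 1.91″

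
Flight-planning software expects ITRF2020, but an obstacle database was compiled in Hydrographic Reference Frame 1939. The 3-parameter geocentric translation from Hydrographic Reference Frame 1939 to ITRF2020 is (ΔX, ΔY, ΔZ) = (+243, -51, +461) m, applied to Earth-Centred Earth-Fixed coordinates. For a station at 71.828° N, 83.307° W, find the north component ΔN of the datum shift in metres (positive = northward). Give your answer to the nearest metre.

The local north axis is (−sin φ cos λ, −sin φ sin λ, cos φ), giving ΔN = -26.909 − 48.126 + 143.772 = 68.74 m.

ΔN = 69 m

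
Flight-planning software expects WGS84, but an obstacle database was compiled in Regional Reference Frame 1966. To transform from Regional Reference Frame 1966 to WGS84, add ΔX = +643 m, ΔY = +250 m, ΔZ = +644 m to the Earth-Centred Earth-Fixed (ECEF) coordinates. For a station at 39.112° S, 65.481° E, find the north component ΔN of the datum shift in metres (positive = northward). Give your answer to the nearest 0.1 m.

ΔN = 811.5 m

The local north axis is (−sin φ cos λ, −sin φ sin λ, cos φ), giving ΔN = 168.334 + 143.488 + 499.689 = 811.51 m.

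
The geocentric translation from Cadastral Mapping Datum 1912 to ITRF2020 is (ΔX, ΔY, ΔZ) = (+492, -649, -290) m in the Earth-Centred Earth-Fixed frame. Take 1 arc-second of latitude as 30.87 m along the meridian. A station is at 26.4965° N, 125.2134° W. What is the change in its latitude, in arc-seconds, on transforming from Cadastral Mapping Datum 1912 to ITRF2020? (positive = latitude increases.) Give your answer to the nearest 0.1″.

sin φ = 0.446143, cos φ = 0.894962, sin λ = -0.817010, cos λ = -0.576623.
North component: ΔN = −sin φ cos λ·ΔX − sin φ sin λ·ΔY + cos φ·ΔZ = −(0.446143)(-0.576623)(492) − (0.446143)(-0.817010)(-649) + (0.894962)(-290) = -369.53 m.
1° of latitude spans 3600 × 30.87 = 111132 m, so Δφ = -369.53 / 111132 × 3600 = -11.971″.

Δφ = -12.0″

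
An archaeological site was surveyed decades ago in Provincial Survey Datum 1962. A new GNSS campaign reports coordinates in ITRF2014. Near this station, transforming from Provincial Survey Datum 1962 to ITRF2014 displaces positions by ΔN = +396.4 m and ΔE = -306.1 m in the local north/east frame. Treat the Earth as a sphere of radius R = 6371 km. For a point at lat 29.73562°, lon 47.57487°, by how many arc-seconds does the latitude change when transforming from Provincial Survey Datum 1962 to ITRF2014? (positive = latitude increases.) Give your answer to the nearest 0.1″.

On a sphere of radius R, 1 rad of latitude = R, so Δφ = ΔN / R = 396.4 / 6371000 = 6.2219e-05 rad = 12.834″.

Δφ = 12.8″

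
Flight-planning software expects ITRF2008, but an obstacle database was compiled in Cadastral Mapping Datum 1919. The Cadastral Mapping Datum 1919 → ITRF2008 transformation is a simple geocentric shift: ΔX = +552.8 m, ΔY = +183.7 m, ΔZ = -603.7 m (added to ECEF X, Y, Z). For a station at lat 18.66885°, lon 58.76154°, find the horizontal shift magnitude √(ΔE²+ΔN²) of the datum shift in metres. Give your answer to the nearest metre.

The local east axis at (φ, λ) is (−sin λ, cos λ, 0), so ΔE = −sin(58.76154°)·552.8 + cos(58.76154°)·183.7 = -377.39 m.
The local north axis is (−sin φ cos λ, −sin φ sin λ, cos φ), giving ΔN = -91.767 − 50.277 − 571.936 = -713.98 m.
Horizontal magnitude = √(ΔE² + ΔN²) = √((-377.39)² + (-713.98)²) = 807.58 m.

808 m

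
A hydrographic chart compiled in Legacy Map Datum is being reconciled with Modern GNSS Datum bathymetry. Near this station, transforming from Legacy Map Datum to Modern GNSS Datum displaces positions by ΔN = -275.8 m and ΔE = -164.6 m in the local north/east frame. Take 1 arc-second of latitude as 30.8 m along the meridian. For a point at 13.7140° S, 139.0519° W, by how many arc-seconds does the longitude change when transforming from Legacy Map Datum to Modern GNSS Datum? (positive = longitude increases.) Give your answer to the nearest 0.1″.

At latitude -13.7140°, cos φ = 0.971491.
1″ of longitude at this latitude = 30.80 × cos φ = 29.9219 m, so Δλ = -164.6 / 29.9219 = -5.501″.

Δλ = -5.5″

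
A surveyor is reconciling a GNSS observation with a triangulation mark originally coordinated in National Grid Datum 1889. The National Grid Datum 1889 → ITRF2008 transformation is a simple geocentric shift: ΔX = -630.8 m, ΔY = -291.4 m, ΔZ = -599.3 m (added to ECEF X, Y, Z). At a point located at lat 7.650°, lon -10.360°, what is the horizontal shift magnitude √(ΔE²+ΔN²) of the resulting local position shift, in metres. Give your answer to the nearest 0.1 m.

At φ = 7.650°, λ = -10.360°: sin φ = 0.133121, cos φ = 0.991100, sin λ = -0.179832, cos λ = 0.983697.
ΔE = −sin λ·ΔX + cos λ·ΔY = −(-0.179832)·(-630.8) + (0.983697)·(-291.4) = -400.09 m.
ΔN = −sin φ cos λ·ΔX − sin φ sin λ·ΔY + cos φ·ΔZ = −(0.133121)(0.983697)(-630.8) − (0.133121)(-0.179832)(-291.4) + (0.991100)(-599.3) = -518.34 m.
Horizontal magnitude = √(ΔE² + ΔN²) = √((-400.09)² + (-518.34)²) = 654.79 m.

654.8 m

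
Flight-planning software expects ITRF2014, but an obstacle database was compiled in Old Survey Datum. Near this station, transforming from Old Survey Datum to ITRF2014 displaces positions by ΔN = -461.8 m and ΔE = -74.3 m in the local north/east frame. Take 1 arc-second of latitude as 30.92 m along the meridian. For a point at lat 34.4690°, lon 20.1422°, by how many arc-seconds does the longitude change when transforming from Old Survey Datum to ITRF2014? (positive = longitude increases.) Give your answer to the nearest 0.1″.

At latitude 34.4690°, cos φ = 0.824433.
1″ of longitude at this latitude = 30.92 × cos φ = 25.4915 m, so Δλ = -74.3 / 25.4915 = -2.915″.

Δλ = -2.9″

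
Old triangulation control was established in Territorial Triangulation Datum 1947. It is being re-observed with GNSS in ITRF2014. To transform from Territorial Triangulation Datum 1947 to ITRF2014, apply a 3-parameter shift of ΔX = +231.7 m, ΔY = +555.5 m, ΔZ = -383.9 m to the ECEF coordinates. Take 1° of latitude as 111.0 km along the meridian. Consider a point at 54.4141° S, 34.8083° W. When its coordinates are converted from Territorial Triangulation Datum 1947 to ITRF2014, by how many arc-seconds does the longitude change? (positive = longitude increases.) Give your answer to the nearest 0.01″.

Δλ = 32.79″

sin φ = -0.813244, cos φ = 0.581923, sin λ = -0.570833, cos λ = 0.821067.
East component: ΔE = −sin λ·ΔX + cos λ·ΔY = −(-0.570833)(231.7) + (0.821067)(555.5) = 588.36 m.
1° of latitude spans 111000 m; at latitude φ, 1° of longitude spans that × cos φ = 64593.4 m, so Δλ = 588.36 / 64593.4 × 3600 = 32.791″.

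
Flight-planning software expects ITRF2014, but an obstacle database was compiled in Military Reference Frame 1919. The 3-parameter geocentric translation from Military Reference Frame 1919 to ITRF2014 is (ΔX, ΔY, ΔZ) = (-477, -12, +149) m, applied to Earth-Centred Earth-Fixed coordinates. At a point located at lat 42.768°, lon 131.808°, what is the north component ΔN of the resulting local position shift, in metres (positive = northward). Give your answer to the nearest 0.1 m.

At φ = 42.768°, λ = 131.808°: sin φ = 0.679031, cos φ = 0.734109, sin λ = 0.745383, cos λ = -0.666637.
ΔN = −sin φ cos λ·ΔX − sin φ sin λ·ΔY + cos φ·ΔZ = −(0.679031)(-0.666637)(-477) − (0.679031)(0.745383)(-12) + (0.734109)(149) = -100.47 m.

ΔN = -100.5 m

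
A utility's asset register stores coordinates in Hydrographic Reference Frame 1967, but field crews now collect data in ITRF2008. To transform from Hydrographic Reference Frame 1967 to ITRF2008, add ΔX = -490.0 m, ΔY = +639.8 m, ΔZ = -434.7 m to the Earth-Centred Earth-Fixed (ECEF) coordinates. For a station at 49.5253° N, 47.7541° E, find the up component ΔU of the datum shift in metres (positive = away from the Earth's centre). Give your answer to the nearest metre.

ΔU = -237 m

The local up (radial) axis is (cos φ cos λ, cos φ sin λ, sin φ), giving ΔU = -213.839 + 307.434 − 330.673 = -237.08 m.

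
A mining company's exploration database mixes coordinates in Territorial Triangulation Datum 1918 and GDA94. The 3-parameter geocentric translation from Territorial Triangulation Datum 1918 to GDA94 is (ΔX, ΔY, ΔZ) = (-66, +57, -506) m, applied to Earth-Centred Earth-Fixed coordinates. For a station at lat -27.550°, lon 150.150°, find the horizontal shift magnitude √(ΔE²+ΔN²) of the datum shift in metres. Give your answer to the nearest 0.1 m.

The local east axis at (φ, λ) is (−sin λ, cos λ, 0), so ΔE = −sin(150.150°)·(-66) + cos(150.150°)·57 = -16.59 m.
The local north axis is (−sin φ cos λ, −sin φ sin λ, cos φ), giving ΔN = 26.477 + 13.122 − 448.623 = -409.02 m.
Horizontal magnitude = √(ΔE² + ΔN²) = √((-16.59)² + (-409.02)²) = 409.36 m.

409.4 m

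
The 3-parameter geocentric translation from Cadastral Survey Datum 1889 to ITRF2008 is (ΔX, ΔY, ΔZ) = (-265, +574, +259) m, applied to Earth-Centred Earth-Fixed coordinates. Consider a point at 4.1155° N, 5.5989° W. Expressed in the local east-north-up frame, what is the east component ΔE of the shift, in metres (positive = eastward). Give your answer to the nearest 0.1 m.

At φ = 4.1155°, λ = -5.5989°: sin φ = 0.071767, cos φ = 0.997421, sin λ = -0.097564, cos λ = 0.995229.
ΔE = −sin λ·ΔX + cos λ·ΔY = −(-0.097564)·(-265) + (0.995229)·(574) = 545.41 m.

ΔE = 545.4 m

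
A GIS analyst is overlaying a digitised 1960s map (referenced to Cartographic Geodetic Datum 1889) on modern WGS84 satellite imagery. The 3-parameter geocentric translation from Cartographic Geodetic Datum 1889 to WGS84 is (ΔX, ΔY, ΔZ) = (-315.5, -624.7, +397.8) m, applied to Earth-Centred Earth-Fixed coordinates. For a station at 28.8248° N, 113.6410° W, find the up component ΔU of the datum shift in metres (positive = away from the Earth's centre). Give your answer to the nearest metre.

ΔU = 804 m

At φ = 28.8248°, λ = -113.6410°: sin φ = 0.482133, cos φ = 0.876098, sin λ = -0.916076, cos λ = -0.401005.
ΔU = cos φ cos λ·ΔX + cos φ sin λ·ΔY + sin φ·ΔZ = (0.876098)(-0.401005)(-315.5) + (0.876098)(-0.916076)(-624.7) + (0.482133)(397.8) = 804.00 m.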